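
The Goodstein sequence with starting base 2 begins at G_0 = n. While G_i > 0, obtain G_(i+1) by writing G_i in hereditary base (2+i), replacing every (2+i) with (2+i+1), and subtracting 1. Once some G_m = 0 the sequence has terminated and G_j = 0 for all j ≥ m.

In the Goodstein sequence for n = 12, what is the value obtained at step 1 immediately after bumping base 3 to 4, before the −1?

1066

i=0: 12 = 2^(2 + 1) + 2^2 (b=2); 2→3: 3^(3 + 1) + 3^3 = 108; 108−1 = 107
i=1: 107 = 3^(3 + 1) + 2·3^2 + 2·3 + 2 (b=3); 3→4: 4^(4 + 1) + 2·4^2 + 2·4 + 2 = 1066; 1066−1 = 1065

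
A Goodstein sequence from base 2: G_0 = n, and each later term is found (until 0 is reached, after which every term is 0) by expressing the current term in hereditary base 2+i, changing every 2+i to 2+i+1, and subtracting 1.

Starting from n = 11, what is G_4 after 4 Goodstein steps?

279937

step 0: 11 = 2^(2 + 1) + 2 + 1; sub 3 for 2: 3^(3 + 1) + 3 + 1; = 85; G_1 = 85−1 = 84
step 1: 84 = 3^(3 + 1) + 3; sub 4 for 3: 4^(4 + 1) + 4; = 1028; G_2 = 1028−1 = 1027
step 2: 1027 = 4^(4 + 1) + 3; sub 5 for 4: 5^(5 + 1) + 3; = 15628; G_3 = 15628−1 = 15627
step 3: 15627 = 5^(5 + 1) + 2; sub 6 for 5: 6^(6 + 1) + 2; = 279938; G_4 = 279938−1 = 279937
step 4: 279937 = 6^(6 + 1) + 1; sub 7 for 6: 7^(7 + 1) + 1; = 5764802; G_5 = 5764802−1 = 5764801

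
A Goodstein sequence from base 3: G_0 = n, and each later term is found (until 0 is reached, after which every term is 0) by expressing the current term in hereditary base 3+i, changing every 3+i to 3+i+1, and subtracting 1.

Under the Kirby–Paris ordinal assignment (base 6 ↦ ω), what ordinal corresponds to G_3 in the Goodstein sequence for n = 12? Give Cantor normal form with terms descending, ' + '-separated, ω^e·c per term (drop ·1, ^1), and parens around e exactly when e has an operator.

ω^2 + 1

(0) 12|_3 = 3^2 + 3 ↦ 4^2 + 4|_4 = 20 ⇒ 19
(1) 19|_4 = 4^2 + 3 ↦ 5^2 + 3|_5 = 28 ⇒ 27
(2) 27|_5 = 5^2 + 2 ↦ 6^2 + 2|_6 = 38 ⇒ 37
(3) 37|_6 = 6^2 + 1 ↦ 7^2 + 1|_7 = 50 ⇒ 49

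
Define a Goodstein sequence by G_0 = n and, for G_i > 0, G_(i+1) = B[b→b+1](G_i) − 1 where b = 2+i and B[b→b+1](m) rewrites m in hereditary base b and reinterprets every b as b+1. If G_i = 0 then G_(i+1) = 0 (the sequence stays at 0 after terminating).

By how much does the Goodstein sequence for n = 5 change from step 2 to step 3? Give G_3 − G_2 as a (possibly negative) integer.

G_0=5  [base 2] 2^2 + 1  →[2↦3]→  3^3 + 1 = 28  −1 ⇒ G_1=27
G_1=27  [base 3] 3^3  →[3↦4]→  4^4 = 256  −1 ⇒ G_2=255
G_2=255  [base 4] 3·4^3 + 3·4^2 + 3·4 + 3  →[4↦5]→  3·5^3 + 3·5^2 + 3·5 + 3 = 468  −1 ⇒ G_3=467

212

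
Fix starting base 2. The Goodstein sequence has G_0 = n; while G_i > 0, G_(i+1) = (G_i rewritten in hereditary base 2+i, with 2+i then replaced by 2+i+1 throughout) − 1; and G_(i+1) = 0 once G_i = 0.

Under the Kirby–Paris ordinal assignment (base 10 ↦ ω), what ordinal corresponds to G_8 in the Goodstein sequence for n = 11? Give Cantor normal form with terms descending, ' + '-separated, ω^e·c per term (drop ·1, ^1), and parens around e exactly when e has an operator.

ω^ω·7 + ω^7·7 + ω^6·7 + ω^5·7 + ω^4·7 + ω^3·7 + ω^2·7 + ω·7 + 5

11 —HB2→ 2^(2 + 1) + 2 + 1 —bump→ 3^(3 + 1) + 3 + 1 = 85 —(−1)→ 84
84 —HB3→ 3^(3 + 1) + 3 —bump→ 4^(4 + 1) + 4 = 1028 —(−1)→ 1027
1027 —HB4→ 4^(4 + 1) + 3 —bump→ 5^(5 + 1) + 3 = 15628 —(−1)→ 15627
15627 —HB5→ 5^(5 + 1) + 2 —bump→ 6^(6 + 1) + 2 = 279938 —(−1)→ 279937
279937 —HB6→ 6^(6 + 1) + 1 —bump→ 7^(7 + 1) + 1 = 5764802 —(−1)→ 5764801
5764801 —HB7→ 7^(7 + 1) —bump→ 8^(8 + 1) = 134217728 —(−1)→ 134217727
134217727 —HB8→ 7·8^8 + 7·8^7 + 7·8^6 + 7·8^5 + 7·8^4 + 7·8^3 + 7·8^2 + 7·8 + 7 —bump→ 7·9^9 + 7·9^7 + 7·9^6 + 7·9^5 + 7·9^4 + 7·9^3 + 7·9^2 + 7·9 + 7 = 2749609303 —(−1)→ 2749609302
2749609302 —HB9→ 7·9^9 + 7·9^7 + 7·9^6 + 7·9^5 + 7·9^4 + 7·9^3 + 7·9^2 + 7·9 + 6 —bump→ 7·10^10 + 7·10^7 + 7·10^6 + 7·10^5 + 7·10^4 + 7·10^3 + 7·10^2 + 7·10 + 6 = 70077777776 —(−1)→ 70077777775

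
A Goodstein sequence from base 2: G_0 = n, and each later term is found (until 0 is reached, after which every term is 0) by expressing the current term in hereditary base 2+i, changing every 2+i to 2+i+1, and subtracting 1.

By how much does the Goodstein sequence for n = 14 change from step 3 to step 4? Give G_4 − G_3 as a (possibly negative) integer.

14 —HB2→ 2^(2 + 1) + 2^2 + 2 —bump→ 3^(3 + 1) + 3^3 + 3 = 111 —(−1)→ 110
110 —HB3→ 3^(3 + 1) + 3^3 + 2 —bump→ 4^(4 + 1) + 4^4 + 2 = 1282 —(−1)→ 1281
1281 —HB4→ 4^(4 + 1) + 4^4 + 1 —bump→ 5^(5 + 1) + 5^5 + 1 = 18751 —(−1)→ 18750
18750 —HB5→ 5^(5 + 1) + 5^5 —bump→ 6^(6 + 1) + 6^6 = 326592 —(−1)→ 326591

307841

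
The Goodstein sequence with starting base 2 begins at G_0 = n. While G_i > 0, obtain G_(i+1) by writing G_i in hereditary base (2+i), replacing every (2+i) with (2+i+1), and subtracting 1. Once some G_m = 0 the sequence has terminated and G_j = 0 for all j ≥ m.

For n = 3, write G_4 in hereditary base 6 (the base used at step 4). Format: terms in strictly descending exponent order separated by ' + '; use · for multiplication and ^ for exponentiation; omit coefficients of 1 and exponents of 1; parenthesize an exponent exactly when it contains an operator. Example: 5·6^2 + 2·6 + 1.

1

i=0: 3 = 2 + 1 (b=2); 2→3: 3 + 1 = 4; 4−1 = 3
i=1: 3 = 3 (b=3); 3→4: 4 = 4; 4−1 = 3
i=2: 3 = 3 (b=4); 4→5: 3 = 3; 3−1 = 2
i=3: 2 = 2 (b=5); 5→6: 2 = 2; 2−1 = 1
i=4: 1 = 1 (b=6); 6→7: 1 = 1; 1−1 = 0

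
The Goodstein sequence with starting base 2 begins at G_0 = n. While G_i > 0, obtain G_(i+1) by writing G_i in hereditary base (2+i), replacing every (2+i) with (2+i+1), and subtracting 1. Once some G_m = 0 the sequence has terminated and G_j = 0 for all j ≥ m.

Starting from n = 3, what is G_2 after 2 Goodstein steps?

step 0: 3 = 2 + 1; sub 3 for 2: 3 + 1; = 4; G_1 = 4−1 = 3
step 1: 3 = 3; sub 4 for 3: 4; = 4; G_2 = 4−1 = 3
step 2: 3 = 3; sub 5 for 4: 3; = 3; G_3 = 3−1 = 2

3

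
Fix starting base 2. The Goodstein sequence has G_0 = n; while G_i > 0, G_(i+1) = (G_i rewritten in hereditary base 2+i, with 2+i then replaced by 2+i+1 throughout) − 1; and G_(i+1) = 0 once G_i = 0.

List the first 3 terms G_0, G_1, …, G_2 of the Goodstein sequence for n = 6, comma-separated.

6, 29, 257

step 0: 6 = 2^2 + 2; sub 3 for 2: 3^3 + 3; = 30; G_1 = 30−1 = 29
step 1: 29 = 3^3 + 2; sub 4 for 3: 4^4 + 2; = 258; G_2 = 258−1 = 257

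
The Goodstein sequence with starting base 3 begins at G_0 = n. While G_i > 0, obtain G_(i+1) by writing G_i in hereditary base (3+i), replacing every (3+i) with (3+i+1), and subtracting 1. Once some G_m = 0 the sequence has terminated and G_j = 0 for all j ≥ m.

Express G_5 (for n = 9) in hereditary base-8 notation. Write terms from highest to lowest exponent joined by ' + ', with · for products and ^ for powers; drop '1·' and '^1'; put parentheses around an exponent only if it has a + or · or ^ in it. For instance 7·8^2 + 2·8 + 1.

(0) 9|_3 = 3^2 ↦ 4^2|_4 = 16 ⇒ 15
(1) 15|_4 = 3·4 + 3 ↦ 3·5 + 3|_5 = 18 ⇒ 17
(2) 17|_5 = 3·5 + 2 ↦ 3·6 + 2|_6 = 20 ⇒ 19
(3) 19|_6 = 3·6 + 1 ↦ 3·7 + 1|_7 = 22 ⇒ 21
(4) 21|_7 = 3·7 ↦ 3·8|_8 = 24 ⇒ 23
(5) 23|_8 = 2·8 + 7 ↦ 2·9 + 7|_9 = 25 ⇒ 24

2·8 + 7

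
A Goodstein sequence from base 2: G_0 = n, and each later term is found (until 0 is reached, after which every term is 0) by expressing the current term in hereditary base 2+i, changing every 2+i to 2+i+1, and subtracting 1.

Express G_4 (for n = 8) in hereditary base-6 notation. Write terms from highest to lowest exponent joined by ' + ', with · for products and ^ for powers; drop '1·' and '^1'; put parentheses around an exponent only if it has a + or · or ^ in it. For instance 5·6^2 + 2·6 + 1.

(0) 8|_2 = 2^(2 + 1) ↦ 3^(3 + 1)|_3 = 81 ⇒ 80
(1) 80|_3 = 2·3^3 + 2·3^2 + 2·3 + 2 ↦ 2·4^4 + 2·4^2 + 2·4 + 2|_4 = 554 ⇒ 553
(2) 553|_4 = 2·4^4 + 2·4^2 + 2·4 + 1 ↦ 2·5^5 + 2·5^2 + 2·5 + 1|_5 = 6311 ⇒ 6310
(3) 6310|_5 = 2·5^5 + 2·5^2 + 2·5 ↦ 2·6^6 + 2·6^2 + 2·6|_6 = 93396 ⇒ 93395
(4) 93395|_6 = 2·6^6 + 2·6^2 + 6 + 5 ↦ 2·7^7 + 2·7^2 + 7 + 5|_7 = 1647196 ⇒ 1647195

2·6^6 + 2·6^2 + 6 + 5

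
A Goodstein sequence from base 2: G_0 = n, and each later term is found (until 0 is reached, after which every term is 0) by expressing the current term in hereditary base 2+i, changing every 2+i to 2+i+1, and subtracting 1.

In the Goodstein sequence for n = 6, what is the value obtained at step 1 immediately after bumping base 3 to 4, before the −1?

6 —HB2→ 2^2 + 2 —bump→ 3^3 + 3 = 30 —(−1)→ 29
29 —HB3→ 3^3 + 2 —bump→ 4^4 + 2 = 258 —(−1)→ 257

258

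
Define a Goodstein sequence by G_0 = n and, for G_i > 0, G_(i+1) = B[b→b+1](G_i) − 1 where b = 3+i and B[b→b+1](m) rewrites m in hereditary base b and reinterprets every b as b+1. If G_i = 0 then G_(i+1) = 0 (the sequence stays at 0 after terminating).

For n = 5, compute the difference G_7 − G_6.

-1

5 —HB3→ 3 + 2 —bump→ 4 + 2 = 6 —(−1)→ 5
5 —HB4→ 4 + 1 —bump→ 5 + 1 = 6 —(−1)→ 5
5 —HB5→ 5 —bump→ 6 = 6 —(−1)→ 5
5 —HB6→ 5 —bump→ 5 = 5 —(−1)→ 4
4 —HB7→ 4 —bump→ 4 = 4 —(−1)→ 3
3 —HB8→ 3 —bump→ 3 = 3 —(−1)→ 2
2 —HB9→ 2 —bump→ 2 = 2 —(−1)→ 1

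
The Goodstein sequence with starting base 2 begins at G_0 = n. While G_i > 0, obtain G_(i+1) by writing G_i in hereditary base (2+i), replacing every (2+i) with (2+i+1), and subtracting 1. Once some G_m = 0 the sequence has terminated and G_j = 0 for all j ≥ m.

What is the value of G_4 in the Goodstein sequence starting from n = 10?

279935

10 —HB2→ 2^(2 + 1) + 2 —bump→ 3^(3 + 1) + 3 = 84 —(−1)→ 83
83 —HB3→ 3^(3 + 1) + 2 —bump→ 4^(4 + 1) + 2 = 1026 —(−1)→ 1025
1025 —HB4→ 4^(4 + 1) + 1 —bump→ 5^(5 + 1) + 1 = 15626 —(−1)→ 15625
15625 —HB5→ 5^(5 + 1) —bump→ 6^(6 + 1) = 279936 —(−1)→ 279935
279935 —HB6→ 5·6^6 + 5·6^5 + 5·6^4 + 5·6^3 + 5·6^2 + 5·6 + 5 —bump→ 5·7^7 + 5·7^5 + 5·7^4 + 5·7^3 + 5·7^2 + 5·7 + 5 = 4215755 —(−1)→ 4215754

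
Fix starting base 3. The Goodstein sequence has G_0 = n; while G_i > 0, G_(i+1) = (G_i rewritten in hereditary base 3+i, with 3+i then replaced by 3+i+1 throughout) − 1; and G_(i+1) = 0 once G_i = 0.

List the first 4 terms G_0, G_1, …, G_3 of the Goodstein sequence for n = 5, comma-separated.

5, 5, 5, 5

i=0: 5 = 3 + 2 (b=3); 3→4: 4 + 2 = 6; 6−1 = 5
i=1: 5 = 4 + 1 (b=4); 4→5: 5 + 1 = 6; 6−1 = 5
i=2: 5 = 5 (b=5); 5→6: 6 = 6; 6−1 = 5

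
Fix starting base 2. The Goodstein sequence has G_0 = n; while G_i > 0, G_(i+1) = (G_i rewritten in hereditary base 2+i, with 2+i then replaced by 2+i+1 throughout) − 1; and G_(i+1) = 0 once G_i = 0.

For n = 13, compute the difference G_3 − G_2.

14813

[0] 13 ≡ 2^(2 + 1) + 2^2 + 1 (base 2). Lift 3: 109. −1: 108.
[1] 108 ≡ 3^(3 + 1) + 3^3 (base 3). Lift 4: 1280. −1: 1279.
[2] 1279 ≡ 4^(4 + 1) + 3·4^3 + 3·4^2 + 3·4 + 3 (base 4). Lift 5: 16093. −1: 16092.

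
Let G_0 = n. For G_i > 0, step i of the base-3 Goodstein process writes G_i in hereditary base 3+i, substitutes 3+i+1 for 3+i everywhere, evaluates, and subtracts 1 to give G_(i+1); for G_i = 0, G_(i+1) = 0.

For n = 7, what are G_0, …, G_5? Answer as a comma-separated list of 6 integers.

G_0 = 7. HB_3(7) = 2·3 + 1. Bump = 9. G_1 = 8.
G_1 = 8. HB_4(8) = 2·4. Bump = 10. G_2 = 9.
G_2 = 9. HB_5(9) = 5 + 4. Bump = 10. G_3 = 9.
G_3 = 9. HB_6(9) = 6 + 3. Bump = 10. G_4 = 9.
G_4 = 9. HB_7(9) = 7 + 2. Bump = 10. G_5 = 9.

7, 8, 9, 9, 9, 9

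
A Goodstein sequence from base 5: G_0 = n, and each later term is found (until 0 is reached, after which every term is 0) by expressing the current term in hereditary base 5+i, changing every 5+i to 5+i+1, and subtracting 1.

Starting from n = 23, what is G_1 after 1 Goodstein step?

(0) 23|_5 = 4·5 + 3 ↦ 4·6 + 3|_6 = 27 ⇒ 26
(1) 26|_6 = 4·6 + 2 ↦ 4·7 + 2|_7 = 30 ⇒ 29

26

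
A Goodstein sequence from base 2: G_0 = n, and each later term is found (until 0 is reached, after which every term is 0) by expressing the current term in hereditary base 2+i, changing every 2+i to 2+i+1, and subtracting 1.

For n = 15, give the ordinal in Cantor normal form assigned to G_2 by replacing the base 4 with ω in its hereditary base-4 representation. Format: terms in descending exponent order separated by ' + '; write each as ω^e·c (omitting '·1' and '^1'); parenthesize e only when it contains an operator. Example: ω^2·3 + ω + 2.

ω^(ω + 1) + ω^ω + 3

step 0: 15 = 2^(2 + 1) + 2^2 + 2 + 1; sub 3 for 2: 3^(3 + 1) + 3^3 + 3 + 1; = 112; G_1 = 112−1 = 111
step 1: 111 = 3^(3 + 1) + 3^3 + 3; sub 4 for 3: 4^(4 + 1) + 4^4 + 4; = 1284; G_2 = 1284−1 = 1283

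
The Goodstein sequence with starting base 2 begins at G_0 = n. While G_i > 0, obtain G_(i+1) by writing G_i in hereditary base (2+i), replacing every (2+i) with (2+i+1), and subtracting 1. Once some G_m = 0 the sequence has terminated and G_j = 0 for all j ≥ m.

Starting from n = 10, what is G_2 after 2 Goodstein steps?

1025

(0) 10|_2 = 2^(2 + 1) + 2 ↦ 3^(3 + 1) + 3|_3 = 84 ⇒ 83
(1) 83|_3 = 3^(3 + 1) + 2 ↦ 4^(4 + 1) + 2|_4 = 1026 ⇒ 1025
(2) 1025|_4 = 4^(4 + 1) + 1 ↦ 5^(5 + 1) + 1|_5 = 15626 ⇒ 15625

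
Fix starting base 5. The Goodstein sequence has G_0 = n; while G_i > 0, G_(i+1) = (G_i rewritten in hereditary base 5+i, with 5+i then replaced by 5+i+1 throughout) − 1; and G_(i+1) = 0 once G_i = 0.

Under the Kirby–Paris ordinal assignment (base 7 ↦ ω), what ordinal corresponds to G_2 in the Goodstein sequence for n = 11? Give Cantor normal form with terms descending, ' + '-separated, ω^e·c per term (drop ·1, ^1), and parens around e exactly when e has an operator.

G_0=11  [base 5] 2·5 + 1  →[5↦6]→  2·6 + 1 = 13  −1 ⇒ G_1=12
G_1=12  [base 6] 2·6  →[6↦7]→  2·7 = 14  −1 ⇒ G_2=13
G_2=13  [base 7] 7 + 6  →[7↦8]→  8 + 6 = 14  −1 ⇒ G_3=13

ω + 6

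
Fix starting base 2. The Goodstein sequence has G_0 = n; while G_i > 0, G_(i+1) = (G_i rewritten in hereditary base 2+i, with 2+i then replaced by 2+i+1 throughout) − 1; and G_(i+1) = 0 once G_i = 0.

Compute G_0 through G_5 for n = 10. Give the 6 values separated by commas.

10, 83, 1025, 15625, 279935, 4215754

G_0 = 10. HB_2(10) = 2^(2 + 1) + 2. Bump = 84. G_1 = 83.
G_1 = 83. HB_3(83) = 3^(3 + 1) + 2. Bump = 1026. G_2 = 1025.
G_2 = 1025. HB_4(1025) = 4^(4 + 1) + 1. Bump = 15626. G_3 = 15625.
G_3 = 15625. HB_5(15625) = 5^(5 + 1). Bump = 279936. G_4 = 279935.
G_4 = 279935. HB_6(279935) = 5·6^6 + 5·6^5 + 5·6^4 + 5·6^3 + 5·6^2 + 5·6 + 5. Bump = 4215755. G_5 = 4215754.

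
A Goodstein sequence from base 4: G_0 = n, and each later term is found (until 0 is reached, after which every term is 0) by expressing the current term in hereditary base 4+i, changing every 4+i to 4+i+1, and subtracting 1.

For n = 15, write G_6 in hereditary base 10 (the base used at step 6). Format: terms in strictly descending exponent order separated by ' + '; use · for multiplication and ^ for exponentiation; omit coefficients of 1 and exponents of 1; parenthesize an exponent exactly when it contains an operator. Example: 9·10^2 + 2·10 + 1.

[0] 15 ≡ 3·4 + 3 (base 4). Lift 5: 18. −1: 17.
[1] 17 ≡ 3·5 + 2 (base 5). Lift 6: 20. −1: 19.
[2] 19 ≡ 3·6 + 1 (base 6). Lift 7: 22. −1: 21.
[3] 21 ≡ 3·7 (base 7). Lift 8: 24. −1: 23.
[4] 23 ≡ 2·8 + 7 (base 8). Lift 9: 25. −1: 24.
[5] 24 ≡ 2·9 + 6 (base 9). Lift 10: 26. −1: 25.
[6] 25 ≡ 2·10 + 5 (base 10). Lift 11: 27. −1: 26.

2·10 + 5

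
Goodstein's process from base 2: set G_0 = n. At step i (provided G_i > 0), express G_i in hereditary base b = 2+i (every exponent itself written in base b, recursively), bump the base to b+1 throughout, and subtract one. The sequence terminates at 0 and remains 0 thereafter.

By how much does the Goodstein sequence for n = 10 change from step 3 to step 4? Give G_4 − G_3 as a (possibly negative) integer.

264310

G_0 = 10. HB_2(10) = 2^(2 + 1) + 2. Bump = 84. G_1 = 83.
G_1 = 83. HB_3(83) = 3^(3 + 1) + 2. Bump = 1026. G_2 = 1025.
G_2 = 1025. HB_4(1025) = 4^(4 + 1) + 1. Bump = 15626. G_3 = 15625.
G_3 = 15625. HB_5(15625) = 5^(5 + 1). Bump = 279936. G_4 = 279935.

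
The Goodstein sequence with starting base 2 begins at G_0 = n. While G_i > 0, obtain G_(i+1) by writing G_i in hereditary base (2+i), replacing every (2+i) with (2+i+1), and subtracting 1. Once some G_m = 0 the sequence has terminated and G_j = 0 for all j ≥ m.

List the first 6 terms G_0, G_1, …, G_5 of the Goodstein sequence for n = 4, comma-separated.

4, 26, 41, 60, 83, 109

i=0: 4 = 2^2 (b=2); 2→3: 3^3 = 27; 27−1 = 26
i=1: 26 = 2·3^2 + 2·3 + 2 (b=3); 3→4: 2·4^2 + 2·4 + 2 = 42; 42−1 = 41
i=2: 41 = 2·4^2 + 2·4 + 1 (b=4); 4→5: 2·5^2 + 2·5 + 1 = 61; 61−1 = 60
i=3: 60 = 2·5^2 + 2·5 (b=5); 5→6: 2·6^2 + 2·6 = 84; 84−1 = 83
i=4: 83 = 2·6^2 + 6 + 5 (b=6); 6→7: 2·7^2 + 7 + 5 = 110; 110−1 = 109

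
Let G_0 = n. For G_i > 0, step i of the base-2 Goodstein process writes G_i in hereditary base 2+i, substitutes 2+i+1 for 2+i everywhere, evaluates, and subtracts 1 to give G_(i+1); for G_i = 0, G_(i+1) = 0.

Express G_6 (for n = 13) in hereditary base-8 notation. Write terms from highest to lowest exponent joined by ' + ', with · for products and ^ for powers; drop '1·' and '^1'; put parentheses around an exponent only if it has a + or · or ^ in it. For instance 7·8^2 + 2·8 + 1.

8^(8 + 1) + 3·8^3 + 3·8^2 + 2·8 + 7

step 0: 13 = 2^(2 + 1) + 2^2 + 1; sub 3 for 2: 3^(3 + 1) + 3^3 + 1; = 109; G_1 = 109−1 = 108
step 1: 108 = 3^(3 + 1) + 3^3; sub 4 for 3: 4^(4 + 1) + 4^4; = 1280; G_2 = 1280−1 = 1279
step 2: 1279 = 4^(4 + 1) + 3·4^3 + 3·4^2 + 3·4 + 3; sub 5 for 4: 5^(5 + 1) + 3·5^3 + 3·5^2 + 3·5 + 3; = 16093; G_3 = 16093−1 = 16092
step 3: 16092 = 5^(5 + 1) + 3·5^3 + 3·5^2 + 3·5 + 2; sub 6 for 5: 6^(6 + 1) + 3·6^3 + 3·6^2 + 3·6 + 2; = 280712; G_4 = 280712−1 = 280711
step 4: 280711 = 6^(6 + 1) + 3·6^3 + 3·6^2 + 3·6 + 1; sub 7 for 6: 7^(7 + 1) + 3·7^3 + 3·7^2 + 3·7 + 1; = 5765999; G_5 = 5765999−1 = 5765998
step 5: 5765998 = 7^(7 + 1) + 3·7^3 + 3·7^2 + 3·7; sub 8 for 7: 8^(8 + 1) + 3·8^3 + 3·8^2 + 3·8; = 134219480; G_6 = 134219480−1 = 134219479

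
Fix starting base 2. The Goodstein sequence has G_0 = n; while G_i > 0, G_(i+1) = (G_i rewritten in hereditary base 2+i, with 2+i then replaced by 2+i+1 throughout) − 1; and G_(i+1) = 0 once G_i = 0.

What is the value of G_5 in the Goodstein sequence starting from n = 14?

5862840

G_0 = 14. HB_2(14) = 2^(2 + 1) + 2^2 + 2. Bump = 111. G_1 = 110.
G_1 = 110. HB_3(110) = 3^(3 + 1) + 3^3 + 2. Bump = 1282. G_2 = 1281.
G_2 = 1281. HB_4(1281) = 4^(4 + 1) + 4^4 + 1. Bump = 18751. G_3 = 18750.
G_3 = 18750. HB_5(18750) = 5^(5 + 1) + 5^5. Bump = 326592. G_4 = 326591.
G_4 = 326591. HB_6(326591) = 6^(6 + 1) + 5·6^5 + 5·6^4 + 5·6^3 + 5·6^2 + 5·6 + 5. Bump = 5862841. G_5 = 5862840.
G_5 = 5862840. HB_7(5862840) = 7^(7 + 1) + 5·7^5 + 5·7^4 + 5·7^3 + 5·7^2 + 5·7 + 4. Bump = 134404972. G_6 = 134404971.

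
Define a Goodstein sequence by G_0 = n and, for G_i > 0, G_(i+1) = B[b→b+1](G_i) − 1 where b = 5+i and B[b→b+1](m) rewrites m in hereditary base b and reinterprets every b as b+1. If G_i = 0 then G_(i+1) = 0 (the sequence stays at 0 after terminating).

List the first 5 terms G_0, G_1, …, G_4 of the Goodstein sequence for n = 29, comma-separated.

step 0: 29 = 5^2 + 4; sub 6 for 5: 6^2 + 4; = 40; G_1 = 40−1 = 39
step 1: 39 = 6^2 + 3; sub 7 for 6: 7^2 + 3; = 52; G_2 = 52−1 = 51
step 2: 51 = 7^2 + 2; sub 8 for 7: 8^2 + 2; = 66; G_3 = 66−1 = 65
step 3: 65 = 8^2 + 1; sub 9 for 8: 9^2 + 1; = 82; G_4 = 82−1 = 81

29, 39, 51, 65, 81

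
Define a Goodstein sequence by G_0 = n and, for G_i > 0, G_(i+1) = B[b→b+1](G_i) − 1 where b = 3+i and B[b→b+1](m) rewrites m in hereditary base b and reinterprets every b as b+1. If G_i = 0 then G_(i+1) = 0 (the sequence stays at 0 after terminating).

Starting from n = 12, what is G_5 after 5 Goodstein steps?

G_0 = 12. HB_3(12) = 3^2 + 3. Bump = 20. G_1 = 19.
G_1 = 19. HB_4(19) = 4^2 + 3. Bump = 28. G_2 = 27.
G_2 = 27. HB_5(27) = 5^2 + 2. Bump = 38. G_3 = 37.
G_3 = 37. HB_6(37) = 6^2 + 1. Bump = 50. G_4 = 49.
G_4 = 49. HB_7(49) = 7^2. Bump = 64. G_5 = 63.
G_5 = 63. HB_8(63) = 7·8 + 7. Bump = 70. G_6 = 69.

63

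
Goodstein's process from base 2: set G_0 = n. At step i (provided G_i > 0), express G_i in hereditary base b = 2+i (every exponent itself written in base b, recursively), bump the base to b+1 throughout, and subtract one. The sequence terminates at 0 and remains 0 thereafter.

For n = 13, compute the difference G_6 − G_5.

step 0: 13 = 2^(2 + 1) + 2^2 + 1; sub 3 for 2: 3^(3 + 1) + 3^3 + 1; = 109; G_1 = 109−1 = 108
step 1: 108 = 3^(3 + 1) + 3^3; sub 4 for 3: 4^(4 + 1) + 4^4; = 1280; G_2 = 1280−1 = 1279
step 2: 1279 = 4^(4 + 1) + 3·4^3 + 3·4^2 + 3·4 + 3; sub 5 for 4: 5^(5 + 1) + 3·5^3 + 3·5^2 + 3·5 + 3; = 16093; G_3 = 16093−1 = 16092
step 3: 16092 = 5^(5 + 1) + 3·5^3 + 3·5^2 + 3·5 + 2; sub 6 for 5: 6^(6 + 1) + 3·6^3 + 3·6^2 + 3·6 + 2; = 280712; G_4 = 280712−1 = 280711
step 4: 280711 = 6^(6 + 1) + 3·6^3 + 3·6^2 + 3·6 + 1; sub 7 for 6: 7^(7 + 1) + 3·7^3 + 3·7^2 + 3·7 + 1; = 5765999; G_5 = 5765999−1 = 5765998
step 5: 5765998 = 7^(7 + 1) + 3·7^3 + 3·7^2 + 3·7; sub 8 for 7: 8^(8 + 1) + 3·8^3 + 3·8^2 + 3·8; = 134219480; G_6 = 134219480−1 = 134219479

128453481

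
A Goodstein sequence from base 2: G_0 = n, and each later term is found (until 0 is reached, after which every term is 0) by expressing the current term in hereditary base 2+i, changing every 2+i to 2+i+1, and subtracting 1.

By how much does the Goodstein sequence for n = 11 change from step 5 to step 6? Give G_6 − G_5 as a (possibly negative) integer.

128452926

[0] 11 ≡ 2^(2 + 1) + 2 + 1 (base 2). Lift 3: 85. −1: 84.
[1] 84 ≡ 3^(3 + 1) + 3 (base 3). Lift 4: 1028. −1: 1027.
[2] 1027 ≡ 4^(4 + 1) + 3 (base 4). Lift 5: 15628. −1: 15627.
[3] 15627 ≡ 5^(5 + 1) + 2 (base 5). Lift 6: 279938. −1: 279937.
[4] 279937 ≡ 6^(6 + 1) + 1 (base 6). Lift 7: 5764802. −1: 5764801.
[5] 5764801 ≡ 7^(7 + 1) (base 7). Lift 8: 134217728. −1: 134217727.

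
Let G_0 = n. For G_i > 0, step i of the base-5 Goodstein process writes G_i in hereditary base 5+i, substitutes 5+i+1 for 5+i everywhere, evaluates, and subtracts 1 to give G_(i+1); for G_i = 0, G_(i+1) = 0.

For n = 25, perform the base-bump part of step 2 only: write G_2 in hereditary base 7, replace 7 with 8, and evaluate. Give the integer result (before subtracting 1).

44

[0] 25 ≡ 5^2 (base 5). Lift 6: 36. −1: 35.
[1] 35 ≡ 5·6 + 5 (base 6). Lift 7: 40. −1: 39.
[2] 39 ≡ 5·7 + 4 (base 7). Lift 8: 44. −1: 43.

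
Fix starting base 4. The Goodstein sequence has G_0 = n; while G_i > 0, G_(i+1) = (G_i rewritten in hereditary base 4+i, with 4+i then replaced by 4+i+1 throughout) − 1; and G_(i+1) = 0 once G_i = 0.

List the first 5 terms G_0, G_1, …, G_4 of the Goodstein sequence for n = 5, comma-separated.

5, 5, 5, 4, 3

(0) 5|_4 = 4 + 1 ↦ 5 + 1|_5 = 6 ⇒ 5
(1) 5|_5 = 5 ↦ 6|_6 = 6 ⇒ 5
(2) 5|_6 = 5 ↦ 5|_7 = 5 ⇒ 4
(3) 4|_7 = 4 ↦ 4|_8 = 4 ⇒ 3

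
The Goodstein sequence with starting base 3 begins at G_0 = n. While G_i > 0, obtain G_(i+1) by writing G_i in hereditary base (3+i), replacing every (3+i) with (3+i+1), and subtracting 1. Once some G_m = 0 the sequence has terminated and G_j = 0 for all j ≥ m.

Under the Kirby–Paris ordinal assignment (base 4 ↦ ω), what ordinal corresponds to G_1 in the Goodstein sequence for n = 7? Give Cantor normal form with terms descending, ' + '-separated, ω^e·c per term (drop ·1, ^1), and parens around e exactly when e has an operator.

(0) 7|_3 = 2·3 + 1 ↦ 2·4 + 1|_4 = 9 ⇒ 8
(1) 8|_4 = 2·4 ↦ 2·5|_5 = 10 ⇒ 9

ω·2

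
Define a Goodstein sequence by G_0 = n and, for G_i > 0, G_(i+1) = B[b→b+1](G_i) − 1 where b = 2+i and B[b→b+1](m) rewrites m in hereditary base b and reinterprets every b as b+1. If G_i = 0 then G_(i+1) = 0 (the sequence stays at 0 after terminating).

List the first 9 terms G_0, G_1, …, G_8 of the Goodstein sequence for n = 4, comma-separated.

(0) 4|_2 = 2^2 ↦ 3^3|_3 = 27 ⇒ 26
(1) 26|_3 = 2·3^2 + 2·3 + 2 ↦ 2·4^2 + 2·4 + 2|_4 = 42 ⇒ 41
(2) 41|_4 = 2·4^2 + 2·4 + 1 ↦ 2·5^2 + 2·5 + 1|_5 = 61 ⇒ 60
(3) 60|_5 = 2·5^2 + 2·5 ↦ 2·6^2 + 2·6|_6 = 84 ⇒ 83
(4) 83|_6 = 2·6^2 + 6 + 5 ↦ 2·7^2 + 7 + 5|_7 = 110 ⇒ 109
(5) 109|_7 = 2·7^2 + 7 + 4 ↦ 2·8^2 + 8 + 4|_8 = 140 ⇒ 139
(6) 139|_8 = 2·8^2 + 8 + 3 ↦ 2·9^2 + 9 + 3|_9 = 174 ⇒ 173
(7) 173|_9 = 2·9^2 + 9 + 2 ↦ 2·10^2 + 10 + 2|_10 = 212 ⇒ 211

4, 26, 41, 60, 83, 109, 139, 173, 211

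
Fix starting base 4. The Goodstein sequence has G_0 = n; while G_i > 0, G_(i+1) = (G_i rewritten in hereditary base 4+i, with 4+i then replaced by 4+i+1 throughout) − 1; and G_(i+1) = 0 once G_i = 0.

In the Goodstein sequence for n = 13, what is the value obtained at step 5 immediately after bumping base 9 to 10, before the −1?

22

G_0=13  [base 4] 3·4 + 1  →[4↦5]→  3·5 + 1 = 16  −1 ⇒ G_1=15
G_1=15  [base 5] 3·5  →[5↦6]→  3·6 = 18  −1 ⇒ G_2=17
G_2=17  [base 6] 2·6 + 5  →[6↦7]→  2·7 + 5 = 19  −1 ⇒ G_3=18
G_3=18  [base 7] 2·7 + 4  →[7↦8]→  2·8 + 4 = 20  −1 ⇒ G_4=19
G_4=19  [base 8] 2·8 + 3  →[8↦9]→  2·9 + 3 = 21  −1 ⇒ G_5=20
G_5=20  [base 9] 2·9 + 2  →[9↦10]→  2·10 + 2 = 22  −1 ⇒ G_6=21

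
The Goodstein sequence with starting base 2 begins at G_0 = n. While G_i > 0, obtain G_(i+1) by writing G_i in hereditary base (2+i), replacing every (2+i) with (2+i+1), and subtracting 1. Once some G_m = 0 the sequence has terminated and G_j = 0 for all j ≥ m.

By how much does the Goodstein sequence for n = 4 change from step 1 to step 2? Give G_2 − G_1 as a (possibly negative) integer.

4 —HB2→ 2^2 —bump→ 3^3 = 27 —(−1)→ 26
26 —HB3→ 2·3^2 + 2·3 + 2 —bump→ 2·4^2 + 2·4 + 2 = 42 —(−1)→ 41

15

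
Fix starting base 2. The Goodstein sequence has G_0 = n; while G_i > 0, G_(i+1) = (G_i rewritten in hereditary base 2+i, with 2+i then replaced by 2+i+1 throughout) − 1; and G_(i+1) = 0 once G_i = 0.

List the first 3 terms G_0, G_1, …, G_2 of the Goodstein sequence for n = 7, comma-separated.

i=0: 7 = 2^2 + 2 + 1 (b=2); 2→3: 3^3 + 3 + 1 = 31; 31−1 = 30
i=1: 30 = 3^3 + 3 (b=3); 3→4: 4^4 + 4 = 260; 260−1 = 259

7, 30, 259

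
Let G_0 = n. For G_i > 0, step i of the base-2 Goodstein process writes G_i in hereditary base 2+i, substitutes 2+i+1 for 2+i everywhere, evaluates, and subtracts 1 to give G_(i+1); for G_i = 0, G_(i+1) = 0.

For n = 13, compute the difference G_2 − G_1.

1171

(0) 13|_2 = 2^(2 + 1) + 2^2 + 1 ↦ 3^(3 + 1) + 3^3 + 1|_3 = 109 ⇒ 108
(1) 108|_3 = 3^(3 + 1) + 3^3 ↦ 4^(4 + 1) + 4^4|_4 = 1280 ⇒ 1279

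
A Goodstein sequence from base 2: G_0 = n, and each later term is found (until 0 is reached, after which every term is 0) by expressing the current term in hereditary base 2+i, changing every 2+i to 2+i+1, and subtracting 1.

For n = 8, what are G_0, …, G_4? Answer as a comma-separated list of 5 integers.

step 0: 8 = 2^(2 + 1); sub 3 for 2: 3^(3 + 1); = 81; G_1 = 81−1 = 80
step 1: 80 = 2·3^3 + 2·3^2 + 2·3 + 2; sub 4 for 3: 2·4^4 + 2·4^2 + 2·4 + 2; = 554; G_2 = 554−1 = 553
step 2: 553 = 2·4^4 + 2·4^2 + 2·4 + 1; sub 5 for 4: 2·5^5 + 2·5^2 + 2·5 + 1; = 6311; G_3 = 6311−1 = 6310
step 3: 6310 = 2·5^5 + 2·5^2 + 2·5; sub 6 for 5: 2·6^6 + 2·6^2 + 2·6; = 93396; G_4 = 93396−1 = 93395

8, 80, 553, 6310, 93395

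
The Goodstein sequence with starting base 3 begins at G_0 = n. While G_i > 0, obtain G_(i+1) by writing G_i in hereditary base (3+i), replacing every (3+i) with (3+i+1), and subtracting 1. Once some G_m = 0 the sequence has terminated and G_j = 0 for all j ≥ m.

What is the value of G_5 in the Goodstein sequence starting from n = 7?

9

G_0 = 7. HB_3(7) = 2·3 + 1. Bump = 9. G_1 = 8.
G_1 = 8. HB_4(8) = 2·4. Bump = 10. G_2 = 9.
G_2 = 9. HB_5(9) = 5 + 4. Bump = 10. G_3 = 9.
G_3 = 9. HB_6(9) = 6 + 3. Bump = 10. G_4 = 9.
G_4 = 9. HB_7(9) = 7 + 2. Bump = 10. G_5 = 9.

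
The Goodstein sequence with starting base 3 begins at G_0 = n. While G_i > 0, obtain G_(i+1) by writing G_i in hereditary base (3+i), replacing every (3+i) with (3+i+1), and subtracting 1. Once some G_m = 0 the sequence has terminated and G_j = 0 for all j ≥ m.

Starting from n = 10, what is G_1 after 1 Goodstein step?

G_0 = 10. HB_3(10) = 3^2 + 1. Bump = 17. G_1 = 16.
G_1 = 16. HB_4(16) = 4^2. Bump = 25. G_2 = 24.

16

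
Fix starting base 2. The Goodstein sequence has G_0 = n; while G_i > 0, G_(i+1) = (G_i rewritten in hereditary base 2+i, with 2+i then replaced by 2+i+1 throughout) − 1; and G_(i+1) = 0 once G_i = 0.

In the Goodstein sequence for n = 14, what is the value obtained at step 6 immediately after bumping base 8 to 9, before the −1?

3487116549

step 0: 14 = 2^(2 + 1) + 2^2 + 2; sub 3 for 2: 3^(3 + 1) + 3^3 + 3; = 111; G_1 = 111−1 = 110
step 1: 110 = 3^(3 + 1) + 3^3 + 2; sub 4 for 3: 4^(4 + 1) + 4^4 + 2; = 1282; G_2 = 1282−1 = 1281
step 2: 1281 = 4^(4 + 1) + 4^4 + 1; sub 5 for 4: 5^(5 + 1) + 5^5 + 1; = 18751; G_3 = 18751−1 = 18750
step 3: 18750 = 5^(5 + 1) + 5^5; sub 6 for 5: 6^(6 + 1) + 6^6; = 326592; G_4 = 326592−1 = 326591
step 4: 326591 = 6^(6 + 1) + 5·6^5 + 5·6^4 + 5·6^3 + 5·6^2 + 5·6 + 5; sub 7 for 6: 7^(7 + 1) + 5·7^5 + 5·7^4 + 5·7^3 + 5·7^2 + 5·7 + 5; = 5862841; G_5 = 5862841−1 = 5862840
step 5: 5862840 = 7^(7 + 1) + 5·7^5 + 5·7^4 + 5·7^3 + 5·7^2 + 5·7 + 4; sub 8 for 7: 8^(8 + 1) + 5·8^5 + 5·8^4 + 5·8^3 + 5·8^2 + 5·8 + 4; = 134404972; G_6 = 134404972−1 = 134404971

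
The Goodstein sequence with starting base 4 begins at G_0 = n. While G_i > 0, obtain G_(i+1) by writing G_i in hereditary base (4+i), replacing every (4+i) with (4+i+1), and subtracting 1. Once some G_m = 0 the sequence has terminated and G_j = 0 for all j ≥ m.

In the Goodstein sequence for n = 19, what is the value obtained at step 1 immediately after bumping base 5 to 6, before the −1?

38

step 0: 19 = 4^2 + 3; sub 5 for 4: 5^2 + 3; = 28; G_1 = 28−1 = 27
step 1: 27 = 5^2 + 2; sub 6 for 5: 6^2 + 2; = 38; G_2 = 38−1 = 37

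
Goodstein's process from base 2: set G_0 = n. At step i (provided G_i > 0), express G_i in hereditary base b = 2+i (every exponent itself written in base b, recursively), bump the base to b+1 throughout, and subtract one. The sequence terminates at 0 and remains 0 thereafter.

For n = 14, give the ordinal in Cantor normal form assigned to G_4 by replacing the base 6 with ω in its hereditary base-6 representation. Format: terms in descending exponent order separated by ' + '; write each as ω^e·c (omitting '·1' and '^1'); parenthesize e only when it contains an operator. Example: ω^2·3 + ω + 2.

ω^(ω + 1) + ω^5·5 + ω^4·5 + ω^3·5 + ω^2·5 + ω·5 + 5

[0] 14 ≡ 2^(2 + 1) + 2^2 + 2 (base 2). Lift 3: 111. −1: 110.
[1] 110 ≡ 3^(3 + 1) + 3^3 + 2 (base 3). Lift 4: 1282. −1: 1281.
[2] 1281 ≡ 4^(4 + 1) + 4^4 + 1 (base 4). Lift 5: 18751. −1: 18750.
[3] 18750 ≡ 5^(5 + 1) + 5^5 (base 5). Lift 6: 326592. −1: 326591.
[4] 326591 ≡ 6^(6 + 1) + 5·6^5 + 5·6^4 + 5·6^3 + 5·6^2 + 5·6 + 5 (base 6). Lift 7: 5862841. −1: 5862840.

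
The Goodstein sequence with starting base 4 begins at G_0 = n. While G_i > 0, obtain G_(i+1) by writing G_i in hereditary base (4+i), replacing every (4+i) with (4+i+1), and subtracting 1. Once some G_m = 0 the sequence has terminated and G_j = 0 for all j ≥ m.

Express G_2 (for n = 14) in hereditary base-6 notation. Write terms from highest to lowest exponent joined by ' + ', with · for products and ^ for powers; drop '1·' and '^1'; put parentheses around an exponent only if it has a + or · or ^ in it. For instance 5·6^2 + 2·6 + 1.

3·6

(0) 14|_4 = 3·4 + 2 ↦ 3·5 + 2|_5 = 17 ⇒ 16
(1) 16|_5 = 3·5 + 1 ↦ 3·6 + 1|_6 = 19 ⇒ 18
(2) 18|_6 = 3·6 ↦ 3·7|_7 = 21 ⇒ 20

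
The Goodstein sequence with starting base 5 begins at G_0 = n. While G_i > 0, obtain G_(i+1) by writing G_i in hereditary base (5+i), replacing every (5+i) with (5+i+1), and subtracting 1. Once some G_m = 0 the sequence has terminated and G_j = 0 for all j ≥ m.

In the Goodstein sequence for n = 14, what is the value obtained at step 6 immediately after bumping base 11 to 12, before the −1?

20

i=0: 14 = 2·5 + 4 (b=5); 5→6: 2·6 + 4 = 16; 16−1 = 15
i=1: 15 = 2·6 + 3 (b=6); 6→7: 2·7 + 3 = 17; 17−1 = 16
i=2: 16 = 2·7 + 2 (b=7); 7→8: 2·8 + 2 = 18; 18−1 = 17
i=3: 17 = 2·8 + 1 (b=8); 8→9: 2·9 + 1 = 19; 19−1 = 18
i=4: 18 = 2·9 (b=9); 9→10: 2·10 = 20; 20−1 = 19
i=5: 19 = 10 + 9 (b=10); 10→11: 11 + 9 = 20; 20−1 = 19
i=6: 19 = 11 + 8 (b=11); 11→12: 12 + 8 = 20; 20−1 = 19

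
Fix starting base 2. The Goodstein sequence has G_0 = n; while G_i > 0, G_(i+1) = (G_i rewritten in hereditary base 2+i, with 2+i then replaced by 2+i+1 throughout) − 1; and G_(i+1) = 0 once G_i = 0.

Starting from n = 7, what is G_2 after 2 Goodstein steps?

259

(0) 7|_2 = 2^2 + 2 + 1 ↦ 3^3 + 3 + 1|_3 = 31 ⇒ 30
(1) 30|_3 = 3^3 + 3 ↦ 4^4 + 4|_4 = 260 ⇒ 259
(2) 259|_4 = 4^4 + 3 ↦ 5^5 + 3|_5 = 3128 ⇒ 3127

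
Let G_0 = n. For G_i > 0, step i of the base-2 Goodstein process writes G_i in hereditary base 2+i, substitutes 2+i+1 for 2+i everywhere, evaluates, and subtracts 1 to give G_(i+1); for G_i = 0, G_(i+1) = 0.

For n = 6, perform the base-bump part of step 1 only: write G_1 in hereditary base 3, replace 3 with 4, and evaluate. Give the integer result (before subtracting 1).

258

G_0=6  [base 2] 2^2 + 2  →[2↦3]→  3^3 + 3 = 30  −1 ⇒ G_1=29
G_1=29  [base 3] 3^3 + 2  →[3↦4]→  4^4 + 2 = 258  −1 ⇒ G_2=257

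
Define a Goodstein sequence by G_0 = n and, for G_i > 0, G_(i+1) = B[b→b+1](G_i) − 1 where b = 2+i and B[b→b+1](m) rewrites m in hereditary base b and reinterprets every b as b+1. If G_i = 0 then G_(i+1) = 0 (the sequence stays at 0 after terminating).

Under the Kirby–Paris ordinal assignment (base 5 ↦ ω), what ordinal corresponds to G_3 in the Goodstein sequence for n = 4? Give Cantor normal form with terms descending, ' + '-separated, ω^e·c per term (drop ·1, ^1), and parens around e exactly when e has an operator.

ω^2·2 + ω·2

i=0: 4 = 2^2 (b=2); 2→3: 3^3 = 27; 27−1 = 26
i=1: 26 = 2·3^2 + 2·3 + 2 (b=3); 3→4: 2·4^2 + 2·4 + 2 = 42; 42−1 = 41
i=2: 41 = 2·4^2 + 2·4 + 1 (b=4); 4→5: 2·5^2 + 2·5 + 1 = 61; 61−1 = 60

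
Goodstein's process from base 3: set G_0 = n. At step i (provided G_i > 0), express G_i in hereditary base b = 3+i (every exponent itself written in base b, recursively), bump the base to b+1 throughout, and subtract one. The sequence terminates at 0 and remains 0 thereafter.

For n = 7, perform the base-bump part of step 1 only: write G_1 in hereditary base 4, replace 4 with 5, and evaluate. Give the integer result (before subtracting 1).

10

[0] 7 ≡ 2·3 + 1 (base 3). Lift 4: 9. −1: 8.
[1] 8 ≡ 2·4 (base 4). Lift 5: 10. −1: 9.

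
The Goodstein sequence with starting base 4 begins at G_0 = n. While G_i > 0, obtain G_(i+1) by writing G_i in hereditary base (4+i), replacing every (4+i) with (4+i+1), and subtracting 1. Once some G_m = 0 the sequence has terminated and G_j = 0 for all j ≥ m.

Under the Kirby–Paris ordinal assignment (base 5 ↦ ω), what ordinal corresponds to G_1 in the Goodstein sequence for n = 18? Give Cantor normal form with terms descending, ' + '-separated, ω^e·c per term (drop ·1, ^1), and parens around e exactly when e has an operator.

ω^2 + 1

[0] 18 ≡ 4^2 + 2 (base 4). Lift 5: 27. −1: 26.
[1] 26 ≡ 5^2 + 1 (base 5). Lift 6: 37. −1: 36.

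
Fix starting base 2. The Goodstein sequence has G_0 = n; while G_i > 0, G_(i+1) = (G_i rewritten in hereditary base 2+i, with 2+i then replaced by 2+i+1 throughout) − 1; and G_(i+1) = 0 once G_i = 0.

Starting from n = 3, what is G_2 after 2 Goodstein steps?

base 2: 3 = 2 + 1; at 3: 3 + 1 = 4; next = 3
base 3: 3 = 3; at 4: 4 = 4; next = 3
base 4: 3 = 3; at 5: 3 = 3; next = 2

3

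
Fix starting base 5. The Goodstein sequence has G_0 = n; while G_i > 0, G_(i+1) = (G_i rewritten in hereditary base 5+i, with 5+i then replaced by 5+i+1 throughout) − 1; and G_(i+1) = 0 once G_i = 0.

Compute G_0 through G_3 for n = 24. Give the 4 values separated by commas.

24, 27, 30, 33

i=0: 24 = 4·5 + 4 (b=5); 5→6: 4·6 + 4 = 28; 28−1 = 27
i=1: 27 = 4·6 + 3 (b=6); 6→7: 4·7 + 3 = 31; 31−1 = 30
i=2: 30 = 4·7 + 2 (b=7); 7→8: 4·8 + 2 = 34; 34−1 = 33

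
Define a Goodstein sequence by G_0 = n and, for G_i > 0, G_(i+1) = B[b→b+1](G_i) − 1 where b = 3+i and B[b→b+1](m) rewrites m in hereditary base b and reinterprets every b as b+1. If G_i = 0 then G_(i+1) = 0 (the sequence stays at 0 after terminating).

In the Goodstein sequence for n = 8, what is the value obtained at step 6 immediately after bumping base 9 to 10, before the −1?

8 —HB3→ 2·3 + 2 —bump→ 2·4 + 2 = 10 —(−1)→ 9
9 —HB4→ 2·4 + 1 —bump→ 2·5 + 1 = 11 —(−1)→ 10
10 —HB5→ 2·5 —bump→ 2·6 = 12 —(−1)→ 11
11 —HB6→ 6 + 5 —bump→ 7 + 5 = 12 —(−1)→ 11
11 —HB7→ 7 + 4 —bump→ 8 + 4 = 12 —(−1)→ 11
11 —HB8→ 8 + 3 —bump→ 9 + 3 = 12 —(−1)→ 11

12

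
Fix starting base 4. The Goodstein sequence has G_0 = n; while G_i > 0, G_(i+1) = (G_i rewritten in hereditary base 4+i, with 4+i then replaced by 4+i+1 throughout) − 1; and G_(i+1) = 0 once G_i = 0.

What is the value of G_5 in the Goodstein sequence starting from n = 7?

6

[0] 7 ≡ 4 + 3 (base 4). Lift 5: 8. −1: 7.
[1] 7 ≡ 5 + 2 (base 5). Lift 6: 8. −1: 7.
[2] 7 ≡ 6 + 1 (base 6). Lift 7: 8. −1: 7.
[3] 7 ≡ 7 (base 7). Lift 8: 8. −1: 7.
[4] 7 ≡ 7 (base 8). Lift 9: 7. −1: 6.
[5] 6 ≡ 6 (base 9). Lift 10: 6. −1: 5.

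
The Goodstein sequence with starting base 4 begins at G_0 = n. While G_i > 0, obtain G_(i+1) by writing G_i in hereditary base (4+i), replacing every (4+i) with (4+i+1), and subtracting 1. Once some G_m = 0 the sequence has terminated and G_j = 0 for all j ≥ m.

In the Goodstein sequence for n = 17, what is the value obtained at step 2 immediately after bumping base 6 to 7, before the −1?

G_0=17  [base 4] 4^2 + 1  →[4↦5]→  5^2 + 1 = 26  −1 ⇒ G_1=25
G_1=25  [base 5] 5^2  →[5↦6]→  6^2 = 36  −1 ⇒ G_2=35

40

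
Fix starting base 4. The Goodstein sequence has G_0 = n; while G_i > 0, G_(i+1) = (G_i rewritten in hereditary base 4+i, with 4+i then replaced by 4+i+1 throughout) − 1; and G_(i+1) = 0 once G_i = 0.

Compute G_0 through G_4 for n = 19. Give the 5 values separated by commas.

G_0 = 19. HB_4(19) = 4^2 + 3. Bump = 28. G_1 = 27.
G_1 = 27. HB_5(27) = 5^2 + 2. Bump = 38. G_2 = 37.
G_2 = 37. HB_6(37) = 6^2 + 1. Bump = 50. G_3 = 49.
G_3 = 49. HB_7(49) = 7^2. Bump = 64. G_4 = 63.

19, 27, 37, 49, 63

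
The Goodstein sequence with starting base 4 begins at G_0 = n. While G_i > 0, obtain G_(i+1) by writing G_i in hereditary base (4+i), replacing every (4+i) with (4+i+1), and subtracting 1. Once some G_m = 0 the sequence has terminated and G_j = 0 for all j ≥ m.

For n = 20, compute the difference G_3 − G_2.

base 4: 20 = 4^2 + 4; at 5: 5^2 + 5 = 30; next = 29
base 5: 29 = 5^2 + 4; at 6: 6^2 + 4 = 40; next = 39
base 6: 39 = 6^2 + 3; at 7: 7^2 + 3 = 52; next = 51

12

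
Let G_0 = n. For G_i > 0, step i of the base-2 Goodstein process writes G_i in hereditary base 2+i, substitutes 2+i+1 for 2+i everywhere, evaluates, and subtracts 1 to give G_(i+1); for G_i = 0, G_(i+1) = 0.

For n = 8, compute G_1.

80

step 0: 8 = 2^(2 + 1); sub 3 for 2: 3^(3 + 1); = 81; G_1 = 81−1 = 80
step 1: 80 = 2·3^3 + 2·3^2 + 2·3 + 2; sub 4 for 3: 2·4^4 + 2·4^2 + 2·4 + 2; = 554; G_2 = 554−1 = 553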